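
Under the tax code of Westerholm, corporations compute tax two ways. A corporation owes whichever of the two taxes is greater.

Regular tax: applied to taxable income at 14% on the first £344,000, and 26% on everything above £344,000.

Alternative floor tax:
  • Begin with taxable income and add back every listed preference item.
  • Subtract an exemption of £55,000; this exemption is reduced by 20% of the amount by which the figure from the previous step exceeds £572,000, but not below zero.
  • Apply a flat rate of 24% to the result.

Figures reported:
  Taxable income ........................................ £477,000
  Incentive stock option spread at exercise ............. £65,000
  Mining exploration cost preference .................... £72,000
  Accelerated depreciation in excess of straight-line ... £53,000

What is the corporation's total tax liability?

£151,440

Regular tax:
  £344,000 × 14% = £48,160
  £133,000 × 26% = £34,580
  → £82,740

Alternative floor tax:
  Adjusted income: £477,000 + £65,000 + £72,000 + £53,000 = £667,000
  Exemption: £55,000 − 20% × (£667,000 − £572,000) = £55,000 − £19,000 = £36,000
  Base: £667,000 − £36,000 = £631,000
  £631,000 × 24% = £151,440

£151,440 > £82,740, so the alternative floor tax is the binding amount.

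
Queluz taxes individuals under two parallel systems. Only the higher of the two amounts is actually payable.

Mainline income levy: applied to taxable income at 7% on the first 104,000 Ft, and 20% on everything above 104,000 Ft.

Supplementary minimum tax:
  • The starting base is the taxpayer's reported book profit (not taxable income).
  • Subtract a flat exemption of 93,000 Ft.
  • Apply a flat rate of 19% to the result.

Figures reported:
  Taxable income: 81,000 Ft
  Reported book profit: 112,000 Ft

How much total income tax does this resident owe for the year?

Mainline income levy:
  81,000 Ft × 7% = 5,670 Ft

Supplementary minimum tax:
  Base (reported book profit): 112,000 Ft
  Less exemption 93,000 Ft → base 19,000 Ft
  19,000 Ft × 19% = 3,610 Ft

5,670 Ft > 3,610 Ft, so the mainline income levy governs.

5,670 Ft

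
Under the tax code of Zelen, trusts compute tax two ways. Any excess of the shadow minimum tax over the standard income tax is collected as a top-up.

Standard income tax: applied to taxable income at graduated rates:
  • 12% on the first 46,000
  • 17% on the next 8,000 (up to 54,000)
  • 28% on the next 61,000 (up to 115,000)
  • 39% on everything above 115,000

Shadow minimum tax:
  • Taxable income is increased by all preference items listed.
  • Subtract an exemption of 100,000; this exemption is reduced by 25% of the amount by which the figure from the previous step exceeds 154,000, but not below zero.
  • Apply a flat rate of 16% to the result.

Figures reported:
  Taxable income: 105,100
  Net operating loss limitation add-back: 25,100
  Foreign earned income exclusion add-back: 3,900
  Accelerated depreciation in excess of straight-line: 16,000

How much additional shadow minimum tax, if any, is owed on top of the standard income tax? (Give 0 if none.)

Shadow minimum tax:
  Adjusted income: 105,100 + 25,100 + 3,900 + 16,000 = 150,100
  Exemption: 150,100 ≤ 154,000, so full 100,000 applies
  Base: 150,100 − 100,000 = 50,100
  50,100 × 16% = 8,016

Standard income tax:
  46,000 × 12% = 5,520
  8,000 × 17% = 1,360
  51,100 × 28% = 14,308
  → 21,188

8,016 ≤ 21,188, so no add-on is due.

0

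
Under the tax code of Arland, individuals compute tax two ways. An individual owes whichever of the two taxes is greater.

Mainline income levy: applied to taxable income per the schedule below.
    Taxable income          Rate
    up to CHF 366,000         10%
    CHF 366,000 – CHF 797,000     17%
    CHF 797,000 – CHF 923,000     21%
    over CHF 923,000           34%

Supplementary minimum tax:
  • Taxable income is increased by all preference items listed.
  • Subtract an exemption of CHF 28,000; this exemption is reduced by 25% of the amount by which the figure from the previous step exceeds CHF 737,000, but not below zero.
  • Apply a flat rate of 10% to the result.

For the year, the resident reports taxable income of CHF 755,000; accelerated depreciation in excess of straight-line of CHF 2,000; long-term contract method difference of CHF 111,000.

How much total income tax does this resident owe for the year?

Supplementary minimum tax:
  Adjusted income: CHF 755,000 + CHF 2,000 + CHF 111,000 = CHF 868,000
  Exemption: 25% × (CHF 868,000 − CHF 737,000) = CHF 32,750 ≥ CHF 28,000, so the exemption is fully phased out
  Base: CHF 868,000 − CHF 0 = CHF 868,000
  CHF 868,000 × 10% = CHF 86,800

Mainline income levy:
  CHF 366,000 × 10% = CHF 36,600
  CHF 389,000 × 17% = CHF 66,130
  → CHF 102,730

CHF 102,730 > CHF 86,800, so the mainline income levy governs.

CHF 102,730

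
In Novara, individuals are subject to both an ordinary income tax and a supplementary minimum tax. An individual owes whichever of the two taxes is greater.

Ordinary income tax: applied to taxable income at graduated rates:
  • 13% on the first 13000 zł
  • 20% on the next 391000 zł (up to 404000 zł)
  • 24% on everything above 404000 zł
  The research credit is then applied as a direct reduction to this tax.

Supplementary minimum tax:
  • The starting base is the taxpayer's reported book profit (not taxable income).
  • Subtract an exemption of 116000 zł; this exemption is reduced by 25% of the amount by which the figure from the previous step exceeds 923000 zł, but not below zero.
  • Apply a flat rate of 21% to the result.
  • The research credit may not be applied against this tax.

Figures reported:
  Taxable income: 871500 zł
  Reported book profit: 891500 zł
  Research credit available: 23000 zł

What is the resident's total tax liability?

169090 zł

Supplementary minimum tax:
  Base (reported book profit): 891500 zł
  Exemption: 891500 zł ≤ 923000 zł, so full 116000 zł applies
  Base: 891500 zł − 116000 zł = 775500 zł
  775500 zł × 21% = 162855 zł

Ordinary income tax:
  13000 zł × 13% = 1690 zł
  391000 zł × 20% = 78200 zł
  467500 zł × 24% = 112200 zł
  → 192090 zł
  Less research credit 23000 zł → 169090 zł

169090 zł > 162855 zł, so the ordinary income tax governs.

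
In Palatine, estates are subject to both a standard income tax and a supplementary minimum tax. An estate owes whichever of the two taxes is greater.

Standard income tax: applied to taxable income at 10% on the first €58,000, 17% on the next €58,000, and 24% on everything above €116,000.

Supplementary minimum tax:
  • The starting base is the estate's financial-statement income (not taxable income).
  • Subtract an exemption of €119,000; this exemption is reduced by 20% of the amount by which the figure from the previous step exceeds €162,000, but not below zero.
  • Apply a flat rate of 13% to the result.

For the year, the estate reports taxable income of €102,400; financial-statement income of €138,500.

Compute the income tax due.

Supplementary minimum tax:
  Base (financial-statement income): €138,500
  Exemption: €138,500 ≤ €162,000, so full €119,000 applies
  Base: €138,500 − €119,000 = €19,500
  €19,500 × 13% = €2,535

Standard income tax:
  €58,000 × 10% = €5,800
  €44,400 × 17% = €7,548
  → €13,348

€13,348 > €2,535, so the standard income tax governs.

€13,348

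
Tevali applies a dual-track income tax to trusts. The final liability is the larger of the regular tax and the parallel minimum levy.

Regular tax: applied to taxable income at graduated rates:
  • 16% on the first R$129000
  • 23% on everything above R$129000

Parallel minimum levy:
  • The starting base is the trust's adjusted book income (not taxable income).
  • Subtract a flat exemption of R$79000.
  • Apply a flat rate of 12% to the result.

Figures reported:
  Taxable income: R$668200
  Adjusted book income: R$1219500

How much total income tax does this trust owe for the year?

Parallel minimum levy:
  Base (adjusted book income): R$1219500
  Less exemption R$79000 → base R$1140500
  R$1140500 × 12% = R$136860

Regular tax:
  R$129000 × 16% = R$20640
  R$539200 × 23% = R$124016
  → R$144656

R$144656 > R$136860, so the regular tax governs.

R$144656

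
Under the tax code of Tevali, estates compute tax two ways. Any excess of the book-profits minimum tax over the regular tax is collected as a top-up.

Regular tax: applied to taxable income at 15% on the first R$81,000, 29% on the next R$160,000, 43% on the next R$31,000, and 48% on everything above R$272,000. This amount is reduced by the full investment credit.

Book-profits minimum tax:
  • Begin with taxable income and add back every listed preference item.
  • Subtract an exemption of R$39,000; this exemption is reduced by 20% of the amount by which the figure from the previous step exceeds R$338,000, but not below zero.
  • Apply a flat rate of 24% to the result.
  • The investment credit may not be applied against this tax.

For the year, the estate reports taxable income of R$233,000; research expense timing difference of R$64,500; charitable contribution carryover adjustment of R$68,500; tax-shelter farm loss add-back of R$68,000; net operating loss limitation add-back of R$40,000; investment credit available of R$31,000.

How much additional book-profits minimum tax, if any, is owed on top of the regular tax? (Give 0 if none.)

R$85,698

Book-profits minimum tax:
  Adjusted income: R$233,000 + R$64,500 + R$68,500 + R$68,000 + R$40,000 = R$474,000
  Exemption: R$39,000 − 20% × (R$474,000 − R$338,000) = R$39,000 − R$27,200 = R$11,800
  Base: R$474,000 − R$11,800 = R$462,200
  R$462,200 × 24% = R$110,928

Regular tax:
  R$81,000 × 15% = R$12,150
  R$152,000 × 29% = R$44,080
  → R$56,230
  Less investment credit R$31,000 → R$25,230

Excess of book-profits minimum tax over regular tax: R$110,928 − R$25,230 = R$85,698.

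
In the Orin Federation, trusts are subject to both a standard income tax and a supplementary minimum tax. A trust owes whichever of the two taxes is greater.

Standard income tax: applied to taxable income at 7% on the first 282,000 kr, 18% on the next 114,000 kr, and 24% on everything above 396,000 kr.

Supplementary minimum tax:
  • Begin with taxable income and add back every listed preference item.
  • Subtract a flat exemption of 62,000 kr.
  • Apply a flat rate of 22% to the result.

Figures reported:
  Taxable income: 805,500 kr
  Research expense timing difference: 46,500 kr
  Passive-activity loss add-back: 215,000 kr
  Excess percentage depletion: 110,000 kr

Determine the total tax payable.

Supplementary minimum tax:
  Adjusted income: 805,500 kr + 46,500 kr + 215,000 kr + 110,000 kr = 1,177,000 kr
  Less exemption 62,000 kr → base 1,115,000 kr
  1,115,000 kr × 22% = 245,300 kr

Standard income tax:
  282,000 kr × 7% = 19,740 kr
  114,000 kr × 18% = 20,520 kr
  409,500 kr × 24% = 98,280 kr
  → 138,540 kr

245,300 kr > 138,540 kr, so the supplementary minimum tax is the binding amount.

245,300 kr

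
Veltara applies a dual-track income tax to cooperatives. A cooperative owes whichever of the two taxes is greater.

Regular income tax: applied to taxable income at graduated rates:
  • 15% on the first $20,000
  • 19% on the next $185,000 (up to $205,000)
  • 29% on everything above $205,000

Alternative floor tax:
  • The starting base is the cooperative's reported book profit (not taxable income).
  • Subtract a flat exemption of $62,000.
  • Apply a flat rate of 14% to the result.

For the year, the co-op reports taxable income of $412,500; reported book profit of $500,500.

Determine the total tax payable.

$98,325

Alternative floor tax:
  Base (reported book profit): $500,500
  Less exemption $62,000 → base $438,500
  $438,500 × 14% = $61,390

Regular income tax:
  $20,000 × 15% = $3,000
  $185,000 × 19% = $35,150
  $207,500 × 29% = $60,175
  → $98,325

$98,325 > $61,390, so the regular income tax governs.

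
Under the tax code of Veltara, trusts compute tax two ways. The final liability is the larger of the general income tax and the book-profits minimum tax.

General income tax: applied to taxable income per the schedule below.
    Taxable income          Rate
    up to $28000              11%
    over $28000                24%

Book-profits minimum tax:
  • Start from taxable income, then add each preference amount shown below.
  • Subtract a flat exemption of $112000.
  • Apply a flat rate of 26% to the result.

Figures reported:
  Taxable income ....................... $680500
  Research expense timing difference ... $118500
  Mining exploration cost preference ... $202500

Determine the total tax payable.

General income tax:
  $28000 × 11% = $3080
  $652500 × 24% = $156600
  → $159680

Book-profits minimum tax:
  Adjusted income: $680500 + $118500 + $202500 = $1001500
  Less exemption $112000 → base $889500
  $889500 × 26% = $231270

$231270 > $159680, so the book-profits minimum tax is the binding amount.

$231270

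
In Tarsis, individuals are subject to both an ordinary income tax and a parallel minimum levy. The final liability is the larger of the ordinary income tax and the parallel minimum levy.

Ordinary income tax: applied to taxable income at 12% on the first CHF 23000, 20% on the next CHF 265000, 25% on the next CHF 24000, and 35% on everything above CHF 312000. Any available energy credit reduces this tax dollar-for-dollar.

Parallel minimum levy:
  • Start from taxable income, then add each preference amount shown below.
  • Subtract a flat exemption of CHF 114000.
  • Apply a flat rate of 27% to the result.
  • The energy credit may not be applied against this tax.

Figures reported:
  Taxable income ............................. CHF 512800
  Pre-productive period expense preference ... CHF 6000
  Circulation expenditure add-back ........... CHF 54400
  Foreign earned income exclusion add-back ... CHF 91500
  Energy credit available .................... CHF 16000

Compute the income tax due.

CHF 148689

Ordinary income tax:
  CHF 23000 × 12% = CHF 2760
  CHF 265000 × 20% = CHF 53000
  CHF 24000 × 25% = CHF 6000
  CHF 200800 × 35% = CHF 70280
  → CHF 132040
  Less energy credit CHF 16000 → CHF 116040

Parallel minimum levy:
  Adjusted income: CHF 512800 + CHF 6000 + CHF 54400 + CHF 91500 = CHF 664700
  Less exemption CHF 114000 → base CHF 550700
  CHF 550700 × 27% = CHF 148689

CHF 148689 > CHF 116040, so the parallel minimum levy is the binding amount.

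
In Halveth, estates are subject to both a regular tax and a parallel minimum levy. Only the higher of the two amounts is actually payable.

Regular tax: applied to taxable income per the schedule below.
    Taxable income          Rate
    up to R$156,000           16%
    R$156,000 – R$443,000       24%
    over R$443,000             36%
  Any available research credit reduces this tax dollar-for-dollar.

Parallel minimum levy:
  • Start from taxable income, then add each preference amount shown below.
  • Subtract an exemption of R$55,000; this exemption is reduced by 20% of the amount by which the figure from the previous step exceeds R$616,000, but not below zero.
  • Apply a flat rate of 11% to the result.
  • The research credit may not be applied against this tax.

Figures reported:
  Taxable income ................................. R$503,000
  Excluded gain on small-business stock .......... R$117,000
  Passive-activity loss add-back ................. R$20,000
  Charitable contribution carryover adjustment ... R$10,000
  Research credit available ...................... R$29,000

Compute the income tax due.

R$86,440

Regular tax:
  R$156,000 × 16% = R$24,960
  R$287,000 × 24% = R$68,880
  R$60,000 × 36% = R$21,600
  → R$115,440
  Less research credit R$29,000 → R$86,440

Parallel minimum levy:
  Adjusted income: R$503,000 + R$117,000 + R$20,000 + R$10,000 = R$650,000
  Exemption: R$55,000 − 20% × (R$650,000 − R$616,000) = R$55,000 − R$6,800 = R$48,200
  Base: R$650,000 − R$48,200 = R$601,800
  R$601,800 × 11% = R$66,198

R$86,440 > R$66,198, so the regular tax governs.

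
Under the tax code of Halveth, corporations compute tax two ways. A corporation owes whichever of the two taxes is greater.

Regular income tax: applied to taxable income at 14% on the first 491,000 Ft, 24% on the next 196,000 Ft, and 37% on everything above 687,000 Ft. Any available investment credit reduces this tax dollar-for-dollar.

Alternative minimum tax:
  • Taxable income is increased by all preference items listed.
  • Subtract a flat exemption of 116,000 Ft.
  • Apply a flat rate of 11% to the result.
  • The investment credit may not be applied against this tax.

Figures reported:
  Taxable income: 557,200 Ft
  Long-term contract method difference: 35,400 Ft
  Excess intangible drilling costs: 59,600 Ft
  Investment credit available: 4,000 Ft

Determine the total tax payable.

Regular income tax:
  491,000 Ft × 14% = 68,740 Ft
  66,200 Ft × 24% = 15,888 Ft
  → 84,628 Ft
  Less investment credit 4,000 Ft → 80,628 Ft

Alternative minimum tax:
  Adjusted income: 557,200 Ft + 35,400 Ft + 59,600 Ft = 652,200 Ft
  Less exemption 116,000 Ft → base 536,200 Ft
  536,200 Ft × 11% = 58,982 Ft

80,628 Ft > 58,982 Ft, so the regular income tax governs.

80,628 Ft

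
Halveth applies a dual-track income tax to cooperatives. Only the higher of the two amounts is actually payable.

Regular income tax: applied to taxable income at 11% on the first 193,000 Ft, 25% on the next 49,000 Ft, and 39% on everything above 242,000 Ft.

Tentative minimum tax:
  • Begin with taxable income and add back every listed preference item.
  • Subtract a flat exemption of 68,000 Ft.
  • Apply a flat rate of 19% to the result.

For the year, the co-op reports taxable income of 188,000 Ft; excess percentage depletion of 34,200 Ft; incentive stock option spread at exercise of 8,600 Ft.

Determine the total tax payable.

Tentative minimum tax:
  Adjusted income: 188,000 Ft + 34,200 Ft + 8,600 Ft = 230,800 Ft
  Less exemption 68,000 Ft → base 162,800 Ft
  162,800 Ft × 19% = 30,932 Ft

Regular income tax:
  188,000 Ft × 11% = 20,680 Ft

30,932 Ft > 20,680 Ft, so the tentative minimum tax is the binding amount.

30,932 Ft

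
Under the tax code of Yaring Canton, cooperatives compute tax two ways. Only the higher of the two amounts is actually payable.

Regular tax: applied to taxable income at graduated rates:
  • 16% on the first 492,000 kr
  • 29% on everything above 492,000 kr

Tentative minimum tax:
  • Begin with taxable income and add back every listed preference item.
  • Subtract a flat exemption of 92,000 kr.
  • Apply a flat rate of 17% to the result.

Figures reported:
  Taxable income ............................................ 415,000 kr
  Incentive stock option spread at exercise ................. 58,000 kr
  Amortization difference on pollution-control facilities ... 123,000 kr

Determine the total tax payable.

85,680 kr

Regular tax:
  415,000 kr × 16% = 66,400 kr

Tentative minimum tax:
  Adjusted income: 415,000 kr + 58,000 kr + 123,000 kr = 596,000 kr
  Less exemption 92,000 kr → base 504,000 kr
  504,000 kr × 17% = 85,680 kr

85,680 kr > 66,400 kr, so the tentative minimum tax is the binding amount.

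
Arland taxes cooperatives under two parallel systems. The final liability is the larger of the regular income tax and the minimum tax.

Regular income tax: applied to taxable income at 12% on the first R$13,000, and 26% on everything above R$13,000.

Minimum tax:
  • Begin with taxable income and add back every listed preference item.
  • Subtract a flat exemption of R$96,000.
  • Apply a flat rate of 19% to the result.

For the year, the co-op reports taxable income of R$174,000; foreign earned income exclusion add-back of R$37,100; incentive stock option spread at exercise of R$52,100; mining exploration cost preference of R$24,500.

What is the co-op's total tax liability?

R$43,420

Regular income tax:
  R$13,000 × 12% = R$1,560
  R$161,000 × 26% = R$41,860
  → R$43,420

Minimum tax:
  Adjusted income: R$174,000 + R$37,100 + R$52,100 + R$24,500 = R$287,700
  Less exemption R$96,000 → base R$191,700
  R$191,700 × 19% = R$36,423

R$43,420 > R$36,423, so the regular income tax governs.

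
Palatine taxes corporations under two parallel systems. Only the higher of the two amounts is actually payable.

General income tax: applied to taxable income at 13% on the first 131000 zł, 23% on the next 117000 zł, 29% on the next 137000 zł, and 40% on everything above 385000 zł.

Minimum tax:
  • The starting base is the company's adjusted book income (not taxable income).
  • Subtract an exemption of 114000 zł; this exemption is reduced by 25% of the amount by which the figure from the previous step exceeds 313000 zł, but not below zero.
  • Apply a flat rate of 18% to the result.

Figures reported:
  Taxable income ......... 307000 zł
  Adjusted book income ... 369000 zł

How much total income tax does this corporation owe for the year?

General income tax:
  131000 zł × 13% = 17030 zł
  117000 zł × 23% = 26910 zł
  59000 zł × 29% = 17110 zł
  → 61050 zł

Minimum tax:
  Base (adjusted book income): 369000 zł
  Exemption: 114000 zł − 25% × (369000 zł − 313000 zł) = 114000 zł − 14000 zł = 100000 zł
  Base: 369000 zł − 100000 zł = 269000 zł
  269000 zł × 18% = 48420 zł

61050 zł > 48420 zł, so the general income tax governs.

61050 zł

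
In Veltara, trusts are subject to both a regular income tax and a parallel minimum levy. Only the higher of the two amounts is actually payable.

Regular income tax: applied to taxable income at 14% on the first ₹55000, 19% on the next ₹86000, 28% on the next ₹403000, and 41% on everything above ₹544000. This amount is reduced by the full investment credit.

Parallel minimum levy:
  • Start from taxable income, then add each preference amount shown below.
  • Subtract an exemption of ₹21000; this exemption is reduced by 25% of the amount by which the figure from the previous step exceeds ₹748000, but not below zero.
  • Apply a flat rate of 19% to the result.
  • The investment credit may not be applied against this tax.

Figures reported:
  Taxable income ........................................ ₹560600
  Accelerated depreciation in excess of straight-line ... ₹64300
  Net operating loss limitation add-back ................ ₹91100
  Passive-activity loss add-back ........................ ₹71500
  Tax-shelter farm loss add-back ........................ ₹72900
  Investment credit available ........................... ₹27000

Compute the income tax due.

₹163476

Regular income tax:
  ₹55000 × 14% = ₹7700
  ₹86000 × 19% = ₹16340
  ₹403000 × 28% = ₹112840
  ₹16600 × 41% = ₹6806
  → ₹143686
  Less investment credit ₹27000 → ₹116686

Parallel minimum levy:
  Adjusted income: ₹560600 + ₹64300 + ₹91100 + ₹71500 + ₹72900 = ₹860400
  Exemption: 25% × (₹860400 − ₹748000) = ₹28100 ≥ ₹21000, so the exemption is fully phased out
  Base: ₹860400 − ₹0 = ₹860400
  ₹860400 × 19% = ₹163476

₹163476 > ₹116686, so the parallel minimum levy is the binding amount.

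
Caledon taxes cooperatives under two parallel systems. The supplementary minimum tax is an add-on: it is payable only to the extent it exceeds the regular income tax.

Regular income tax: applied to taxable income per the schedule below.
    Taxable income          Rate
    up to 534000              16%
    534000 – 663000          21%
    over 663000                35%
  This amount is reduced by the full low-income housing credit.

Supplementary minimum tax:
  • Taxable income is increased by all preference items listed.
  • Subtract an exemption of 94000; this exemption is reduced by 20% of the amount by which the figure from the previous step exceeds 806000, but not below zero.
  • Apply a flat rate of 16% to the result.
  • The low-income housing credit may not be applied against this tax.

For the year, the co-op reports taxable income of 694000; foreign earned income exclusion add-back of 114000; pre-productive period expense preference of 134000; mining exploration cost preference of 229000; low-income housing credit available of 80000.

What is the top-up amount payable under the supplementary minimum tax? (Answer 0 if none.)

Supplementary minimum tax:
  Adjusted income: 694000 + 114000 + 134000 + 229000 = 1171000
  Exemption: 94000 − 20% × (1171000 − 806000) = 94000 − 73000 = 21000
  Base: 1171000 − 21000 = 1150000
  1150000 × 16% = 184000

Regular income tax:
  534000 × 16% = 85440
  129000 × 21% = 27090
  31000 × 35% = 10850
  → 123380
  Less low-income housing credit 80000 → 43380

Excess of supplementary minimum tax over regular income tax: 184000 − 43380 = 140620.

140620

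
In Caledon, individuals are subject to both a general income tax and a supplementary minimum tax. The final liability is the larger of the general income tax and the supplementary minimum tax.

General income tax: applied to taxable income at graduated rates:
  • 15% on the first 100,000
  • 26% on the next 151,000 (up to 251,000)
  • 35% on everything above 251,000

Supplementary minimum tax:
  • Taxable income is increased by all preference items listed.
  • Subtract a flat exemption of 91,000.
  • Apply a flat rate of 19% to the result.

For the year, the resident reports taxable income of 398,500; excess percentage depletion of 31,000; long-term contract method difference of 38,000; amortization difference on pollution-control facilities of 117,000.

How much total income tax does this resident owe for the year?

Supplementary minimum tax:
  Adjusted income: 398,500 + 31,000 + 38,000 + 117,000 = 584,500
  Less exemption 91,000 → base 493,500
  493,500 × 19% = 93,765

General income tax:
  100,000 × 15% = 15,000
  151,000 × 26% = 39,260
  147,500 × 35% = 51,625
  → 105,885

105,885 > 93,765, so the general income tax governs.

105,885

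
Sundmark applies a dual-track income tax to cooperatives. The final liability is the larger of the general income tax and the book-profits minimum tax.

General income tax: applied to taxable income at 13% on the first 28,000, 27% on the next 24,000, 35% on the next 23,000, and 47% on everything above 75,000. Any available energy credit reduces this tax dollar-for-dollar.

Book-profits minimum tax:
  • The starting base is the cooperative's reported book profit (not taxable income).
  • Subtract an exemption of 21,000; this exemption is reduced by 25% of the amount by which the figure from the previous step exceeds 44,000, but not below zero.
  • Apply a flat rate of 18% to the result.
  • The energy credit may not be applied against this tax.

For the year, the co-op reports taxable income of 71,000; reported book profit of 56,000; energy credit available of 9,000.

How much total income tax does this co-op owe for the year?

7,770

General income tax:
  28,000 × 13% = 3,640
  24,000 × 27% = 6,480
  19,000 × 35% = 6,650
  → 16,770
  Less energy credit 9,000 → 7,770

Book-profits minimum tax:
  Base (reported book profit): 56,000
  Exemption: 21,000 − 25% × (56,000 − 44,000) = 21,000 − 3,000 = 18,000
  Base: 56,000 − 18,000 = 38,000
  38,000 × 18% = 6,840

7,770 > 6,840, so the general income tax governs.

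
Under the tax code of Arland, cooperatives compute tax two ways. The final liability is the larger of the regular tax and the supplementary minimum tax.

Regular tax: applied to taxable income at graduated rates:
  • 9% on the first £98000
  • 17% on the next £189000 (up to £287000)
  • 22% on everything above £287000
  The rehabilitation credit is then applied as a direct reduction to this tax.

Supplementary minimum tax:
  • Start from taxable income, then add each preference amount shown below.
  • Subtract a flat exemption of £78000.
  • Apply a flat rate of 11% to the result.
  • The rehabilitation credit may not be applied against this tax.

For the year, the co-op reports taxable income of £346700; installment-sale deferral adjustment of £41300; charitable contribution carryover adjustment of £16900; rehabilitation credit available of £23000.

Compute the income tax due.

£35959

Regular tax:
  £98000 × 9% = £8820
  £189000 × 17% = £32130
  £59700 × 22% = £13134
  → £54084
  Less rehabilitation credit £23000 → £31084

Supplementary minimum tax:
  Adjusted income: £346700 + £41300 + £16900 = £404900
  Less exemption £78000 → base £326900
  £326900 × 11% = £35959

£35959 > £31084, so the supplementary minimum tax is the binding amount.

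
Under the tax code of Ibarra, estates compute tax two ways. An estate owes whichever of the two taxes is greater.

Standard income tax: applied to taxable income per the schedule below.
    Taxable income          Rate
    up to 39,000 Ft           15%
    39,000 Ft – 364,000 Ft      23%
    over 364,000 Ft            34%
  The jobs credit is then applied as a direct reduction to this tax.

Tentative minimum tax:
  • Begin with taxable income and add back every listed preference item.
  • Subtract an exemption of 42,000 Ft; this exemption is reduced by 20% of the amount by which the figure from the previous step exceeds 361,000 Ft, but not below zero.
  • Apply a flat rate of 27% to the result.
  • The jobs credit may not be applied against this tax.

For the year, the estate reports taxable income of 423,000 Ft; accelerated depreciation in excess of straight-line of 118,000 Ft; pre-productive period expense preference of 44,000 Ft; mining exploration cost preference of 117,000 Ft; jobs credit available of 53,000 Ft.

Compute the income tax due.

189,540 Ft

Standard income tax:
  39,000 Ft × 15% = 5,850 Ft
  325,000 Ft × 23% = 74,750 Ft
  59,000 Ft × 34% = 20,060 Ft
  → 100,660 Ft
  Less jobs credit 53,000 Ft → 47,660 Ft

Tentative minimum tax:
  Adjusted income: 423,000 Ft + 118,000 Ft + 44,000 Ft + 117,000 Ft = 702,000 Ft
  Exemption: 20% × (702,000 Ft − 361,000 Ft) = 68,200 Ft ≥ 42,000 Ft, so the exemption is fully phased out
  Base: 702,000 Ft − 0 Ft = 702,000 Ft
  702,000 Ft × 27% = 189,540 Ft

189,540 Ft > 47,660 Ft, so the tentative minimum tax is the binding amount.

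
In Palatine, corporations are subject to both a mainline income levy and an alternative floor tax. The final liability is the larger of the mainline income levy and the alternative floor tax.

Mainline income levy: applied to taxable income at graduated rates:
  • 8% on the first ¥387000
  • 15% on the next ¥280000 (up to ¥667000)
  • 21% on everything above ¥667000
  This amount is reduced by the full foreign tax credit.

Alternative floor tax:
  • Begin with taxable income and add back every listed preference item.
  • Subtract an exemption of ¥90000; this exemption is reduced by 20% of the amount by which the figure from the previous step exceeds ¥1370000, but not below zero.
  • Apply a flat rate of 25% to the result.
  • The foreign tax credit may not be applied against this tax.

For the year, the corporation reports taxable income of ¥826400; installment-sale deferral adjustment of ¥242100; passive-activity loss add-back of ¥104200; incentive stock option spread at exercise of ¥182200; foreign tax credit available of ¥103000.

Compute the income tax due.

Alternative floor tax:
  Adjusted income: ¥826400 + ¥242100 + ¥104200 + ¥182200 = ¥1354900
  Exemption: ¥1354900 ≤ ¥1370000, so full ¥90000 applies
  Base: ¥1354900 − ¥90000 = ¥1264900
  ¥1264900 × 25% = ¥316225

Mainline income levy:
  ¥387000 × 8% = ¥30960
  ¥280000 × 15% = ¥42000
  ¥159400 × 21% = ¥33474
  → ¥106434
  Less foreign tax credit ¥103000 → ¥3434

¥316225 > ¥3434, so the alternative floor tax is the binding amount.

¥316225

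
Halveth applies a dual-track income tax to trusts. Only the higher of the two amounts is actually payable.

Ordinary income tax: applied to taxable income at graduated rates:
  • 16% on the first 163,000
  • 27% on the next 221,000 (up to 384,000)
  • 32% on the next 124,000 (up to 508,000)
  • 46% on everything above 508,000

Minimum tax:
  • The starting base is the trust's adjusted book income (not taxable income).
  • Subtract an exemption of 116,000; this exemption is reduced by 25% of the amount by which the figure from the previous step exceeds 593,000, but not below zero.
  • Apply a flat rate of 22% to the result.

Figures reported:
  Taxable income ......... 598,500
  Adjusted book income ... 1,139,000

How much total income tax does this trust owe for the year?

250,580

Minimum tax:
  Base (adjusted book income): 1,139,000
  Exemption: 25% × (1,139,000 − 593,000) = 136,500 ≥ 116,000, so the exemption is fully phased out
  Base: 1,139,000 − 0 = 1,139,000
  1,139,000 × 22% = 250,580

Ordinary income tax:
  163,000 × 16% = 26,080
  221,000 × 27% = 59,670
  124,000 × 32% = 39,680
  90,500 × 46% = 41,630
  → 167,060

250,580 > 167,060, so the minimum tax is the binding amount.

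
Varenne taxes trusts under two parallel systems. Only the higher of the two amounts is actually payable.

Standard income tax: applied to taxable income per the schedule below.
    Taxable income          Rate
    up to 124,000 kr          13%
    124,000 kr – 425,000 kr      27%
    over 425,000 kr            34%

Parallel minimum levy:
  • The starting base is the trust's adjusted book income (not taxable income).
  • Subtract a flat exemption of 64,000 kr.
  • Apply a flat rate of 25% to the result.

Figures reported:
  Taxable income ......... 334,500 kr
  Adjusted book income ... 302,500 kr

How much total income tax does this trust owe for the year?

Standard income tax:
  124,000 kr × 13% = 16,120 kr
  210,500 kr × 27% = 56,835 kr
  → 72,955 kr

Parallel minimum levy:
  Base (adjusted book income): 302,500 kr
  Less exemption 64,000 kr → base 238,500 kr
  238,500 kr × 25% = 59,625 kr

72,955 kr > 59,625 kr, so the standard income tax governs.

72,955 kr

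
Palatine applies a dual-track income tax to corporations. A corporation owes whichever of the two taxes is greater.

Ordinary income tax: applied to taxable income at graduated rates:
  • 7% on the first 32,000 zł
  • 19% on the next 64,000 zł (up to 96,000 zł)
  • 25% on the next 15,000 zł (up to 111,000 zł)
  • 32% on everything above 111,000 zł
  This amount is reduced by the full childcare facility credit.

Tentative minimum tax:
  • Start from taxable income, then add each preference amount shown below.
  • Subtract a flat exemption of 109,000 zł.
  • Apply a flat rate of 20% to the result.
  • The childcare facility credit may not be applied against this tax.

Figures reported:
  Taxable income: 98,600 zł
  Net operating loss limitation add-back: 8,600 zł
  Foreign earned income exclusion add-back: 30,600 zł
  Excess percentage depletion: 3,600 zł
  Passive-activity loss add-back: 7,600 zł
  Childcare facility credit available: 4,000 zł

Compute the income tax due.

Tentative minimum tax:
  Adjusted income: 98,600 zł + 8,600 zł + 30,600 zł + 3,600 zł + 7,600 zł = 149,000 zł
  Less exemption 109,000 zł → base 40,000 zł
  40,000 zł × 20% = 8,000 zł

Ordinary income tax:
  32,000 zł × 7% = 2,240 zł
  64,000 zł × 19% = 12,160 zł
  2,600 zł × 25% = 650 zł
  → 15,050 zł
  Less childcare facility credit 4,000 zł → 11,050 zł

11,050 zł > 8,000 zł, so the ordinary income tax governs.

11,050 zł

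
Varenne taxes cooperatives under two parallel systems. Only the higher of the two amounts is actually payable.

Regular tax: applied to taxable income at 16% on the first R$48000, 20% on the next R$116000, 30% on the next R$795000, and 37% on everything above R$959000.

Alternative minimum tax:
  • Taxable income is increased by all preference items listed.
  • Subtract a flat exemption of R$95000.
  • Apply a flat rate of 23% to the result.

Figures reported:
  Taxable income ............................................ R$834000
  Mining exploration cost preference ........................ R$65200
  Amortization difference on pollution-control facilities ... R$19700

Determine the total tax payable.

Alternative minimum tax:
  Adjusted income: R$834000 + R$65200 + R$19700 = R$918900
  Less exemption R$95000 → base R$823900
  R$823900 × 23% = R$189497

Regular tax:
  R$48000 × 16% = R$7680
  R$116000 × 20% = R$23200
  R$670000 × 30% = R$201000
  → R$231880

R$231880 > R$189497, so the regular tax governs.

R$231880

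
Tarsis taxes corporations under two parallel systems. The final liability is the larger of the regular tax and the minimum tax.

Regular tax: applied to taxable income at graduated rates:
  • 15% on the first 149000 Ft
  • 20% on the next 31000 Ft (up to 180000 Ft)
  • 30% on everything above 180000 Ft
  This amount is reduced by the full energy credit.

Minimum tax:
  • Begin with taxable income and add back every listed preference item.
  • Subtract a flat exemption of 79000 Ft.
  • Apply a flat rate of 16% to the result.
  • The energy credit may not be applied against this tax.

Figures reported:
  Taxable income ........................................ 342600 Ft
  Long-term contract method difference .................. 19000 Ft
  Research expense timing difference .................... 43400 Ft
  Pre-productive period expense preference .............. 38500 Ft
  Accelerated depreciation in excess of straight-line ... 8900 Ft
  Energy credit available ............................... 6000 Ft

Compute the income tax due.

Regular tax:
  149000 Ft × 15% = 22350 Ft
  31000 Ft × 20% = 6200 Ft
  162600 Ft × 30% = 48780 Ft
  → 77330 Ft
  Less energy credit 6000 Ft → 71330 Ft

Minimum tax:
  Adjusted income: 342600 Ft + 19000 Ft + 43400 Ft + 38500 Ft + 8900 Ft = 452400 Ft
  Less exemption 79000 Ft → base 373400 Ft
  373400 Ft × 16% = 59744 Ft

71330 Ft > 59744 Ft, so the regular tax governs.

71330 Ft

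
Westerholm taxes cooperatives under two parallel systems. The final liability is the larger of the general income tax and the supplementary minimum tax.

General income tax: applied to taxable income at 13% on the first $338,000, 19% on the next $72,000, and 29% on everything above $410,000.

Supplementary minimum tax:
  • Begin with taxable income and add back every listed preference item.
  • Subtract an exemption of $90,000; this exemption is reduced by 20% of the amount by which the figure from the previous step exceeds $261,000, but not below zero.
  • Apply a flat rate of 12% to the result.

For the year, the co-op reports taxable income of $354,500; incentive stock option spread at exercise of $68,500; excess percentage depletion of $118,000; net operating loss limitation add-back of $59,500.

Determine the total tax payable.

$69,408

General income tax:
  $338,000 × 13% = $43,940
  $16,500 × 19% = $3,135
  → $47,075

Supplementary minimum tax:
  Adjusted income: $354,500 + $68,500 + $118,000 + $59,500 = $600,500
  Exemption: $90,000 − 20% × ($600,500 − $261,000) = $90,000 − $67,900 = $22,100
  Base: $600,500 − $22,100 = $578,400
  $578,400 × 12% = $69,408

$69,408 > $47,075, so the supplementary minimum tax is the binding amount.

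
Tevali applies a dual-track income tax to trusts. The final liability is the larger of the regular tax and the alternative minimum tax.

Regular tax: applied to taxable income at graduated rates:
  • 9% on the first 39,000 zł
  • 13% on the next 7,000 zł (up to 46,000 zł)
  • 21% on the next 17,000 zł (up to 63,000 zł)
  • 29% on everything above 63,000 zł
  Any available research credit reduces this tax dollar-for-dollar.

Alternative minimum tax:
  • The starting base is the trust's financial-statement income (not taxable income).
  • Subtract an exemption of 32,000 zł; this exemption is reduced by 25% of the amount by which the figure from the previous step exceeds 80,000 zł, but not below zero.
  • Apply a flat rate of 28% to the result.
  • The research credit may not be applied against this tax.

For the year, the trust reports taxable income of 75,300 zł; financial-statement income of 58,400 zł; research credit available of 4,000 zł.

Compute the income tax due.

7,557 zł

Alternative minimum tax:
  Base (financial-statement income): 58,400 zł
  Exemption: 58,400 zł ≤ 80,000 zł, so full 32,000 zł applies
  Base: 58,400 zł − 32,000 zł = 26,400 zł
  26,400 zł × 28% = 7,392 zł

Regular tax:
  39,000 zł × 9% = 3,510 zł
  7,000 zł × 13% = 910 zł
  17,000 zł × 21% = 3,570 zł
  12,300 zł × 29% = 3,567 zł
  → 11,557 zł
  Less research credit 4,000 zł → 7,557 zł

7,557 zł > 7,392 zł, so the regular tax governs.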